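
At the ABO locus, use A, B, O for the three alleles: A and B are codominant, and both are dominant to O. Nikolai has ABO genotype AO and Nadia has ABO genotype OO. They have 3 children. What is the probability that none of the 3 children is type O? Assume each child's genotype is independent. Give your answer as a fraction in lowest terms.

1/8

ABO cross AO × OO → 1/2 O, 1/2 A.
So P(type O) = 1/2 per child.
P(not type O) = 1/2 for one child; (1/2)^3 = 1/8.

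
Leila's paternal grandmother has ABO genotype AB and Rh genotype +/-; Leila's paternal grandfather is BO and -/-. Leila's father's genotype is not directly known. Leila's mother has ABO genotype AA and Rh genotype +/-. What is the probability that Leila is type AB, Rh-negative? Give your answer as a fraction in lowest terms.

3/16

Leila's father's ABO genotype from AB × BO: 1/4 AB, 1/4 AO, 1/4 BB, 1/4 BO.
Crossing each possibility with the mother AA and summing P(type AB): 1/4·1/2 + 1/4·0 + 1/4·1 + 1/4·1/2 = 1/2.
Similarly for Rh via the father's Rh distribution: P(Rh-) = 3/8.
Independent loci: 1/2 × 3/8 = 3/16.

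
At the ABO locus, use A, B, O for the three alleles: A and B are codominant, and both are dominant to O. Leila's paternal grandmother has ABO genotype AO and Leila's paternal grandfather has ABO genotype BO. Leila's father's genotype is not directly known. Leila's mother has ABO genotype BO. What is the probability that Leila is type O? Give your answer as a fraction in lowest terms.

Leila's father's ABO genotype from AO × BO: 1/4 AB, 1/4 AO, 1/4 BO, 1/4 OO.
Crossing each possibility with the mother BO and summing P(type O): 1/4·0 + 1/4·1/4 + 1/4·1/4 + 1/4·1/2 = 1/4.

1/4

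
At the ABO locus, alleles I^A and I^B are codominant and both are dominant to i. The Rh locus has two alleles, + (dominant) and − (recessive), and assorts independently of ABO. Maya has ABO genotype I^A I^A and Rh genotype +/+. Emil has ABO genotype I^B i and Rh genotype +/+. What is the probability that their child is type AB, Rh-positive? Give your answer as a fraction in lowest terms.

ABO cross I^A I^A × I^B i → offspring phenotypes: 1/2 A, 1/2 AB.
Rh cross +/+ × +/+ → 1 Rh+.
Independent loci: P(type AB, Rh-positive) = 1/2 × 1 = 1/2.

1/2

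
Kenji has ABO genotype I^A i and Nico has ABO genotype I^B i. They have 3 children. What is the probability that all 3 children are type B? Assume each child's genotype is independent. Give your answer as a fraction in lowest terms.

ABO cross I^A i × I^B i → 1/4 O, 1/4 A, 1/4 B, 1/4 AB.
So P(type B) = 1/4 per child.
All 3 independent: (1/4)^3 = 1/64.

1/64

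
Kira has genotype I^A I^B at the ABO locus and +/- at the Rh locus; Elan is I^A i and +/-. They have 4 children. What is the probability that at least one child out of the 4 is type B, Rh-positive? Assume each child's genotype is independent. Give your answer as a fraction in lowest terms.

36975/65536

ABO cross I^A I^B × I^A i → 1/2 A, 1/4 B, 1/4 AB.
Rh cross +/- × +/- → 3/4 Rh+, 1/4 Rh-; so P(type B, Rh-positive) = 1/4 × 3/4 = 3/16 per child.
P(none) = (13/16)^4 = 28561/65536; P(at least one) = 1 − 28561/65536 = 36975/65536.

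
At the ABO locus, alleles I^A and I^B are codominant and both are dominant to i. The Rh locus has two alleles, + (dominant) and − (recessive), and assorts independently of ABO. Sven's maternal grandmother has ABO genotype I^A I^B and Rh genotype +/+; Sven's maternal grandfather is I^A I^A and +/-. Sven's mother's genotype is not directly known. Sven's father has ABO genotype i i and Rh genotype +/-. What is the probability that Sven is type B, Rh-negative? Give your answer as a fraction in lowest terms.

1/32

Sven's mother's ABO genotype from I^A I^B × I^A I^A: 1/2 I^A I^A, 1/2 I^A I^B.
Crossing each possibility with the father i i and summing P(type B): 1/2·0 + 1/2·1/2 = 1/4.
Similarly for Rh via the mother's Rh distribution: P(Rh-) = 1/8.
Independent loci: 1/4 × 1/8 = 1/32.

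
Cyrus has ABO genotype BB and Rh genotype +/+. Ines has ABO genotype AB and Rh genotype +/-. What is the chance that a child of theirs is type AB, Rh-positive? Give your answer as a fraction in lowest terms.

ABO cross BB × AB → offspring phenotypes: 1/2 B, 1/2 AB.
Rh cross +/+ × +/- → 1 Rh+.
Independent loci: P(type AB, Rh-positive) = 1/2 × 1 = 1/2.

1/2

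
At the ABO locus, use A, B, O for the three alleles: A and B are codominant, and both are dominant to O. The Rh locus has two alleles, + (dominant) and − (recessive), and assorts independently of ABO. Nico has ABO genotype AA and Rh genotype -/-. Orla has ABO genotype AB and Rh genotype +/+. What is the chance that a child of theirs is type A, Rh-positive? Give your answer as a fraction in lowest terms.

ABO cross AA × AB → offspring phenotypes: 1/2 A, 1/2 AB.
Rh cross -/- × +/+ → 1 Rh+.
Independent loci: P(type A, Rh-positive) = 1/2 × 1 = 1/2.

1/2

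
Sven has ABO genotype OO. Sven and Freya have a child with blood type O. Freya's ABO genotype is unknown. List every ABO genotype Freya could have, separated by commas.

For each candidate genotype of Freya, check whether crossing it with OO can produce every observed child phenotype.
  AA → possible child types {A} ✗
  AB → possible child types {A, B} ✗
  AO → possible child types {O, A} ✓
  BB → possible child types {B} ✗
  BO → possible child types {O, B} ✓
  OO → possible child types {O} ✓

AO, BO, OO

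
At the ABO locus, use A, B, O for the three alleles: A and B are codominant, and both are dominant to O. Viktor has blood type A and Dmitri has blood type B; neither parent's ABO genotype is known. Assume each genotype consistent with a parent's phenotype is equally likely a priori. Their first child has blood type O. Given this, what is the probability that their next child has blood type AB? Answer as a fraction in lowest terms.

1/4

Possible genotypes: Viktor ∈ {AA, AO}; Dmitri ∈ {BB, BO}.
Weight each parental genotype pair by prior × P(type-O child):
  AO × BO: posterior weight 1; P(next child type AB) = 1/4.
Weighted sum = 1/4.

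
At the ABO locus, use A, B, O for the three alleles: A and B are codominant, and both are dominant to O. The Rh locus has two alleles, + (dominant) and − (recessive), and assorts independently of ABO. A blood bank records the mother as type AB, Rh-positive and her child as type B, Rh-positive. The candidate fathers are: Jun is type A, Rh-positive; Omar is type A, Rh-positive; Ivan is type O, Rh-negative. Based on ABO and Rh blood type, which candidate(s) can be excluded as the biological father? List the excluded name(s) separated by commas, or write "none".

A candidate is excluded only if no genotype consistent with his phenotype could produce a type B, Rh-positive child with a type AB, Rh-positive mother.
Every candidate has at least one consistent genotype combination, so none can be excluded.

none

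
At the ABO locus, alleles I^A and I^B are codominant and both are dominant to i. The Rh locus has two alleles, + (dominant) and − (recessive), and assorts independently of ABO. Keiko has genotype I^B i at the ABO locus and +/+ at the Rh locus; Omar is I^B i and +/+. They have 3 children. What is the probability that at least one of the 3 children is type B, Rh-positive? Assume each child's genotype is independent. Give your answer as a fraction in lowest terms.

63/64

ABO cross I^B i × I^B i → 1/4 O, 3/4 B.
Rh cross +/+ × +/+ → 1 Rh+; so P(type B, Rh-positive) = 3/4 × 1 = 3/4 per child.
P(none) = (1/4)^3 = 1/64; P(at least one) = 1 − 1/64 = 63/64.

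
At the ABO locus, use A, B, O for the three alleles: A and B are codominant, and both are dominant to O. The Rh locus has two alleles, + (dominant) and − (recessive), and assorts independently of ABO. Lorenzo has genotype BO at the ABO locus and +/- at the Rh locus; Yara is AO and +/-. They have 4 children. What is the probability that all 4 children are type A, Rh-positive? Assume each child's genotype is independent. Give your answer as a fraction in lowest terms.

ABO cross BO × AO → 1/4 O, 1/4 A, 1/4 B, 1/4 AB.
Rh cross +/- × +/- → 3/4 Rh+, 1/4 Rh-; so P(type A, Rh-positive) = 1/4 × 3/4 = 3/16 per child.
All 4 independent: (3/16)^4 = 81/65536.

81/65536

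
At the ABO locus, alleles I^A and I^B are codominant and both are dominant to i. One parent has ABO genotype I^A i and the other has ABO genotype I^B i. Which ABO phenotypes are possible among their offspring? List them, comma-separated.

Gametes from I^A i × I^B i give offspring ABO genotypes I^A I^B, I^A i, I^B i, i i, i.e. phenotypes O, A, B, AB.

O, A, B, AB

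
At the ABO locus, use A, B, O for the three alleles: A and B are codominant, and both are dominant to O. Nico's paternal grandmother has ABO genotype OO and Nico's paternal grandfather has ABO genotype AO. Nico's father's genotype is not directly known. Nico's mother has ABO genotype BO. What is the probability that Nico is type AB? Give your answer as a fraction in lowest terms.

1/8

Nico's father's ABO genotype from OO × AO: 1/2 AO, 1/2 OO.
Crossing each possibility with the mother BO and summing P(type AB): 1/2·1/4 + 1/2·0 = 1/8.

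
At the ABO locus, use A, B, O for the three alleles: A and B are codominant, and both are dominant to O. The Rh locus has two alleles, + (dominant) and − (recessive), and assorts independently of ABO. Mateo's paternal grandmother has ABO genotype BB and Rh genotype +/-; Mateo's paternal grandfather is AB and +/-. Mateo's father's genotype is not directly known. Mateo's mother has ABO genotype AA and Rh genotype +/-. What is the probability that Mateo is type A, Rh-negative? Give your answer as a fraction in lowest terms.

Mateo's father's ABO genotype from BB × AB: 1/2 AB, 1/2 BB.
Crossing each possibility with the mother AA and summing P(type A): 1/2·1/2 + 1/2·0 = 1/4.
Similarly for Rh via the father's Rh distribution: P(Rh-) = 1/4.
Independent loci: 1/4 × 1/4 = 1/16.

1/16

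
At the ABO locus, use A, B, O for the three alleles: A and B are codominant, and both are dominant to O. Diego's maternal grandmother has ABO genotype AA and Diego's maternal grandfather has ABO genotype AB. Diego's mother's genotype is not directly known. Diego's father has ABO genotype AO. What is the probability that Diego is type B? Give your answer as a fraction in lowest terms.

1/8

Diego's mother's ABO genotype from AA × AB: 1/2 AA, 1/2 AB.
Crossing each possibility with the father AO and summing P(type B): 1/2·0 + 1/2·1/4 = 1/8.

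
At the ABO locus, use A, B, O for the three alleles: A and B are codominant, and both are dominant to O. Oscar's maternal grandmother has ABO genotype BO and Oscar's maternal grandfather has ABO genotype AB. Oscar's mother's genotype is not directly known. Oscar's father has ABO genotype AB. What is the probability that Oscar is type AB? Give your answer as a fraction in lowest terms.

3/8

Oscar's mother's ABO genotype from BO × AB: 1/4 AB, 1/4 AO, 1/4 BB, 1/4 BO.
Crossing each possibility with the father AB and summing P(type AB): 1/4·1/2 + 1/4·1/4 + 1/4·1/2 + 1/4·1/4 = 3/8.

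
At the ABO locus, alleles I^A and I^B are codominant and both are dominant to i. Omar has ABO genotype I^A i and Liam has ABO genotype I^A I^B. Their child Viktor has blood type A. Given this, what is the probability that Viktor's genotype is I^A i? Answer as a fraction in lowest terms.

1/2

Cross I^A i × I^A I^B → 1/4 I^A I^A, 1/4 I^A I^B, 1/4 I^A i, 1/4 I^B i.
Type-A genotypes among offspring: I^A I^A (1/4), I^A i (1/4); total 1/2.
P(I^A i | type A) = (1/4) / (1/2) = 1/2.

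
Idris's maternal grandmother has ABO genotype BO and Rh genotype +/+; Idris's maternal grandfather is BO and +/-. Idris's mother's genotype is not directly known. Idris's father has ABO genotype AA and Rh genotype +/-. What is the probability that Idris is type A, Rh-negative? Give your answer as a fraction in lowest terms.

Idris's mother's ABO genotype from BO × BO: 1/4 BB, 1/2 BO, 1/4 OO.
Crossing each possibility with the father AA and summing P(type A): 1/4·0 + 1/2·1/2 + 1/4·1 = 1/2.
Similarly for Rh via the mother's Rh distribution: P(Rh-) = 1/8.
Independent loci: 1/2 × 1/8 = 1/16.

1/16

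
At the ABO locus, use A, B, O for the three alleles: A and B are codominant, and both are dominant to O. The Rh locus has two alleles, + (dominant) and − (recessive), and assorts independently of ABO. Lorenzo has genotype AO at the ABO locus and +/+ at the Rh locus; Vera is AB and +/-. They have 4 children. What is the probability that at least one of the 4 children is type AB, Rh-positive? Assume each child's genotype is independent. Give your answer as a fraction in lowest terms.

175/256

ABO cross AO × AB → 1/2 A, 1/4 B, 1/4 AB.
Rh cross +/+ × +/- → 1 Rh+; so P(type AB, Rh-positive) = 1/4 × 1 = 1/4 per child.
P(none) = (3/4)^4 = 81/256; P(at least one) = 1 − 81/256 = 175/256.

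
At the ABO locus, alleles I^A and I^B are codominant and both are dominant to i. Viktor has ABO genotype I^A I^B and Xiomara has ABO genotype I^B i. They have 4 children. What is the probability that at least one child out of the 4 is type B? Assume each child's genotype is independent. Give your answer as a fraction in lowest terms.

ABO cross I^A I^B × I^B i → 1/4 A, 1/2 B, 1/4 AB.
So P(type B) = 1/2 per child.
P(none) = (1/2)^4 = 1/16; P(at least one) = 1 − 1/16 = 15/16.

15/16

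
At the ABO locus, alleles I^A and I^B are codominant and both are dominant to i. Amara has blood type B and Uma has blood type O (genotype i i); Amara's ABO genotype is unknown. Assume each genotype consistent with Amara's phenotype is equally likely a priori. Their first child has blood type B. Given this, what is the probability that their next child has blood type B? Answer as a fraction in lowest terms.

Possible genotypes: Amara ∈ {I^B I^B, I^B i}; Uma ∈ {i i}.
Weight each parental genotype pair by prior × P(type-B child):
  I^B I^B × i i: posterior weight 2/3; P(next child type B) = 1.
  I^B i × i i: posterior weight 1/3; P(next child type B) = 1/2.
Weighted sum = 5/6.

5/6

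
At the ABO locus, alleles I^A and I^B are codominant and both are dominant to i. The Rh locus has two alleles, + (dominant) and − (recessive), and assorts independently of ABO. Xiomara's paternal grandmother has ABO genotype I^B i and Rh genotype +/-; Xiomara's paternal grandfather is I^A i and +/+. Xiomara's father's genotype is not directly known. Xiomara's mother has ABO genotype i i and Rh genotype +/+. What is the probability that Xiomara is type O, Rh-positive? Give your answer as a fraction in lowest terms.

1/2

Xiomara's father's ABO genotype from I^B i × I^A i: 1/4 I^A I^B, 1/4 I^A i, 1/4 I^B i, 1/4 i i.
Crossing each possibility with the mother i i and summing P(type O): 1/4·0 + 1/4·1/2 + 1/4·1/2 + 1/4·1 = 1/2.
Similarly for Rh via the father's Rh distribution: P(Rh+) = 1.
Independent loci: 1/2 × 1 = 1/2.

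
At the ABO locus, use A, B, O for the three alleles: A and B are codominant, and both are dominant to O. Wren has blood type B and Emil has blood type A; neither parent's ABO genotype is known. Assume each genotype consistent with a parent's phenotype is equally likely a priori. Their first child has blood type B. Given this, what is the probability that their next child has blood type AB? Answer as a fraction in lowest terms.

Possible genotypes: Wren ∈ {BB, BO}; Emil ∈ {AA, AO}.
Weight each parental genotype pair by prior × P(type-B child):
  BB × AO: posterior weight 2/3; P(next child type AB) = 1/2.
  BO × AO: posterior weight 1/3; P(next child type AB) = 1/4.
Weighted sum = 5/12.

5/12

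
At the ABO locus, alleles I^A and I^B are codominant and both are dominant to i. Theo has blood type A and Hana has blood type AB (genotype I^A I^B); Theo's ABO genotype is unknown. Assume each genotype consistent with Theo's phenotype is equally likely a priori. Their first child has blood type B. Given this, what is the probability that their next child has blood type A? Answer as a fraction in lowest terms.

Possible genotypes: Theo ∈ {I^A I^A, I^A i}; Hana ∈ {I^A I^B}.
Weight each parental genotype pair by prior × P(type-B child):
  I^A i × I^A I^B: posterior weight 1; P(next child type A) = 1/2.
Weighted sum = 1/2.

1/2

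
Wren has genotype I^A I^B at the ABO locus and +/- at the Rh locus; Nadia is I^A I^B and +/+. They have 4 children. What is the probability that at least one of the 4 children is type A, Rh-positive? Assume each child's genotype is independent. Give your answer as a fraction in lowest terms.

175/256

ABO cross I^A I^B × I^A I^B → 1/4 A, 1/4 B, 1/2 AB.
Rh cross +/- × +/+ → 1 Rh+; so P(type A, Rh-positive) = 1/4 × 1 = 1/4 per child.
P(none) = (3/4)^4 = 81/256; P(at least one) = 1 − 81/256 = 175/256.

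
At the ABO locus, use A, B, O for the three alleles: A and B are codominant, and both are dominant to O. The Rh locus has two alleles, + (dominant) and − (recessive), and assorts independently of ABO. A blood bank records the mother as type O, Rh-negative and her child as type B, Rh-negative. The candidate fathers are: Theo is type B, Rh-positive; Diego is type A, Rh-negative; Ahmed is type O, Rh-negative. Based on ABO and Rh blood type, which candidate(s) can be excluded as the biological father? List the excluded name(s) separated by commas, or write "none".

A candidate is excluded only if no genotype consistent with his phenotype could produce a type B, Rh-negative child with a type O, Rh-negative mother.
Diego (type A, Rh-): no genotype consistent with that phenotype can produce a type-B Rh- child with a type-O mother.
Ahmed (type O, Rh-): no genotype consistent with that phenotype can produce a type-B Rh- child with a type-O mother.

Diego, Ahmed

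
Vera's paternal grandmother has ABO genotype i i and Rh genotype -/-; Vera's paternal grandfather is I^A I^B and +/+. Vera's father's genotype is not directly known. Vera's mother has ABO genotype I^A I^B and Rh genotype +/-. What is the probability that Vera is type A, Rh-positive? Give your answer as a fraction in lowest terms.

Vera's father's ABO genotype from i i × I^A I^B: 1/2 I^A i, 1/2 I^B i.
Crossing each possibility with the mother I^A I^B and summing P(type A): 1/2·1/2 + 1/2·1/4 = 3/8.
Similarly for Rh via the father's Rh distribution: P(Rh+) = 3/4.
Independent loci: 3/8 × 3/4 = 9/32.

9/32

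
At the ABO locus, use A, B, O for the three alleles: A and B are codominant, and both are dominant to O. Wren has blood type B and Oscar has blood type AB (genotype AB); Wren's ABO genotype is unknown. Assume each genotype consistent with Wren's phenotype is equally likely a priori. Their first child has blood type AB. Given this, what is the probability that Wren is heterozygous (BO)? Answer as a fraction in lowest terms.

1/3

Possible genotypes: Wren ∈ {BB, BO}; Oscar ∈ {AB}.
Weight each parental genotype pair by prior × P(type-AB child):
  BB × AB: posterior weight 2/3.
  BO × AB: posterior weight 1/3.
Sum the posterior weight over pairs where Wren is BO: 1/3.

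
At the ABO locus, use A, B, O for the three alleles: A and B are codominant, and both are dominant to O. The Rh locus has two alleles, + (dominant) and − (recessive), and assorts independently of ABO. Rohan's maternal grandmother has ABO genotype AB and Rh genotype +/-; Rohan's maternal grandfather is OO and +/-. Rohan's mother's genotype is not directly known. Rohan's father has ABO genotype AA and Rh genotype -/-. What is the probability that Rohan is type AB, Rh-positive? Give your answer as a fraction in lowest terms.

Rohan's mother's ABO genotype from AB × OO: 1/2 AO, 1/2 BO.
Crossing each possibility with the father AA and summing P(type AB): 1/2·0 + 1/2·1/2 = 1/4.
Similarly for Rh via the mother's Rh distribution: P(Rh+) = 1/2.
Independent loci: 1/4 × 1/2 = 1/8.

1/8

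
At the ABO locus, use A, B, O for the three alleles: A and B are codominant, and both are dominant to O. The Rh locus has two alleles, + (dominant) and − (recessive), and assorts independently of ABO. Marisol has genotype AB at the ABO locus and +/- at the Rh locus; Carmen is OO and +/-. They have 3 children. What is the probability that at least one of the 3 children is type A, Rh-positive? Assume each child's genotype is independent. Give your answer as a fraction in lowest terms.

ABO cross AB × OO → 1/2 A, 1/2 B.
Rh cross +/- × +/- → 3/4 Rh+, 1/4 Rh-; so P(type A, Rh-positive) = 1/2 × 3/4 = 3/8 per child.
P(none) = (5/8)^3 = 125/512; P(at least one) = 1 − 125/512 = 387/512.

387/512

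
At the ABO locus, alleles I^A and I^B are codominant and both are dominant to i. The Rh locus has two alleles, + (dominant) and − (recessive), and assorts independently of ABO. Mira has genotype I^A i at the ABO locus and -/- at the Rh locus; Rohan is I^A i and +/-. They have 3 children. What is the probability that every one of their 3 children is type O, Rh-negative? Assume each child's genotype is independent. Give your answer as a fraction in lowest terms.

1/512

ABO cross I^A i × I^A i → 1/4 O, 3/4 A.
Rh cross -/- × +/- → 1/2 Rh+, 1/2 Rh-; so P(type O, Rh-negative) = 1/4 × 1/2 = 1/8 per child.
All 3 independent: (1/8)^3 = 1/512.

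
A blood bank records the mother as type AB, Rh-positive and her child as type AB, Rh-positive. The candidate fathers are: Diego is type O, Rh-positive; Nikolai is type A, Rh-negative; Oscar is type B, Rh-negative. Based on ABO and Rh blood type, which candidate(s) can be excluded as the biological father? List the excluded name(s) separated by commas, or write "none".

Diego

A candidate is excluded only if no genotype consistent with his phenotype could produce a type AB, Rh-positive child with a type AB, Rh-positive mother.
Diego (type O, Rh+): no genotype consistent with that phenotype can produce a type-AB Rh+ child with a type-AB mother.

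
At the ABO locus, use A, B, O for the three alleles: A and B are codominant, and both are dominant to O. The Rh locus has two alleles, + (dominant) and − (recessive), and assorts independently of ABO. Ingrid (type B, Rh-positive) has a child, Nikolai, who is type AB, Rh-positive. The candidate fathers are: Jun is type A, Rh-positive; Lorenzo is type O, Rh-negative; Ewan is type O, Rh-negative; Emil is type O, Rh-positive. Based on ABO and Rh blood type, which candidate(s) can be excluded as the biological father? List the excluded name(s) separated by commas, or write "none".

Lorenzo, Ewan, Emil

A candidate is excluded only if no genotype consistent with his phenotype could produce a type AB, Rh-positive child with a type B, Rh-positive mother.
Lorenzo (type O, Rh-): no genotype consistent with that phenotype can produce a type-AB Rh+ child with a type-B mother.
Ewan (type O, Rh-): no genotype consistent with that phenotype can produce a type-AB Rh+ child with a type-B mother.
Emil (type O, Rh+): no genotype consistent with that phenotype can produce a type-AB Rh+ child with a type-B mother.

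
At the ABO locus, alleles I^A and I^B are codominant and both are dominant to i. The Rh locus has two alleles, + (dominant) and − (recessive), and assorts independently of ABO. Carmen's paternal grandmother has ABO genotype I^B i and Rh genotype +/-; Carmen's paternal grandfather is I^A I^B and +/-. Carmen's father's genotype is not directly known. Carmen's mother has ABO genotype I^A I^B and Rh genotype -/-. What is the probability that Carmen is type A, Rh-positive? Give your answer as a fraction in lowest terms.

1/8

Carmen's father's ABO genotype from I^B i × I^A I^B: 1/4 I^A I^B, 1/4 I^A i, 1/4 I^B I^B, 1/4 I^B i.
Crossing each possibility with the mother I^A I^B and summing P(type A): 1/4·1/4 + 1/4·1/2 + 1/4·0 + 1/4·1/4 = 1/4.
Similarly for Rh via the father's Rh distribution: P(Rh+) = 1/2.
Independent loci: 1/4 × 1/2 = 1/8.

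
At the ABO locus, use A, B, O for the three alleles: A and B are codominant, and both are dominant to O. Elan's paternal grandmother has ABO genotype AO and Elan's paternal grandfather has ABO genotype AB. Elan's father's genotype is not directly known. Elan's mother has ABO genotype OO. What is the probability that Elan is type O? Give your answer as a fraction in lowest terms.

Elan's father's ABO genotype from AO × AB: 1/4 AA, 1/4 AB, 1/4 AO, 1/4 BO.
Crossing each possibility with the mother OO and summing P(type O): 1/4·0 + 1/4·0 + 1/4·1/2 + 1/4·1/2 = 1/4.

1/4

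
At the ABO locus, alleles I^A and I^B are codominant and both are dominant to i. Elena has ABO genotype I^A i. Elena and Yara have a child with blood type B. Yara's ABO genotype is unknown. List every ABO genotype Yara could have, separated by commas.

I^A I^B, I^B I^B, I^B i

For each candidate genotype of Yara, check whether crossing it with I^A i can produce every observed child phenotype.
  I^A I^A → possible child types {A} ✗
  I^A I^B → possible child types {A, B, AB} ✓
  I^A i → possible child types {O, A} ✗
  I^B I^B → possible child types {B, AB} ✓
  I^B i → possible child types {O, A, B, AB} ✓
  i i → possible child types {O, A} ✗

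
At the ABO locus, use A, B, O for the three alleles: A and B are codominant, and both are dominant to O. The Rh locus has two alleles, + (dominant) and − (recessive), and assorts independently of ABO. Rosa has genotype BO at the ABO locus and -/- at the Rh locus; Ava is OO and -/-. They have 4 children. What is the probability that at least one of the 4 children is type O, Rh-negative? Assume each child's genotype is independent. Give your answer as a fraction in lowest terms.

ABO cross BO × OO → 1/2 O, 1/2 B.
Rh cross -/- × -/- → 1 Rh-; so P(type O, Rh-negative) = 1/2 × 1 = 1/2 per child.
P(none) = (1/2)^4 = 1/16; P(at least one) = 1 − 1/16 = 15/16.

15/16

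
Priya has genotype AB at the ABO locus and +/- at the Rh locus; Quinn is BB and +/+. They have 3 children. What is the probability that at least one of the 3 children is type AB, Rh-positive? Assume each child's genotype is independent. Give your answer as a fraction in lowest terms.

7/8

ABO cross AB × BB → 1/2 B, 1/2 AB.
Rh cross +/- × +/+ → 1 Rh+; so P(type AB, Rh-positive) = 1/2 × 1 = 1/2 per child.
P(none) = (1/2)^3 = 1/8; P(at least one) = 1 − 1/8 = 7/8.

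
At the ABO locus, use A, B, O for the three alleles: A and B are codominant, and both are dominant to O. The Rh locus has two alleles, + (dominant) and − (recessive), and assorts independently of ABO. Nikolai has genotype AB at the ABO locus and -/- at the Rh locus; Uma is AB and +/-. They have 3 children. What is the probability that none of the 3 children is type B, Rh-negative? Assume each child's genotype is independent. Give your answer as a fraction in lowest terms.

343/512

ABO cross AB × AB → 1/4 A, 1/4 B, 1/2 AB.
Rh cross -/- × +/- → 1/2 Rh+, 1/2 Rh-; so P(type B, Rh-negative) = 1/4 × 1/2 = 1/8 per child.
P(not type B, Rh-negative) = 7/8 for one child; (7/8)^3 = 343/512.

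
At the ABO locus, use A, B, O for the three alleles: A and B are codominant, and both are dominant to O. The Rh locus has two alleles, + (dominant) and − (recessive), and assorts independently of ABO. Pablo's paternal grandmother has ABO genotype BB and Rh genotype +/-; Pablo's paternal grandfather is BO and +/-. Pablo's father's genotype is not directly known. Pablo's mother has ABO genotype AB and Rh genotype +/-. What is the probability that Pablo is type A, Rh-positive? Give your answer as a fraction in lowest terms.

3/32

Pablo's father's ABO genotype from BB × BO: 1/2 BB, 1/2 BO.
Crossing each possibility with the mother AB and summing P(type A): 1/2·0 + 1/2·1/4 = 1/8.
Similarly for Rh via the father's Rh distribution: P(Rh+) = 3/4.
Independent loci: 1/8 × 3/4 = 3/32.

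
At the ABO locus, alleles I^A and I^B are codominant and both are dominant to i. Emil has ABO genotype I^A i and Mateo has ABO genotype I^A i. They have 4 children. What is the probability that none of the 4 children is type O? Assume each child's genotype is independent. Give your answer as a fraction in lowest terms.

81/256

ABO cross I^A i × I^A i → 1/4 O, 3/4 A.
So P(type O) = 1/4 per child.
P(not type O) = 3/4 for one child; (3/4)^4 = 81/256.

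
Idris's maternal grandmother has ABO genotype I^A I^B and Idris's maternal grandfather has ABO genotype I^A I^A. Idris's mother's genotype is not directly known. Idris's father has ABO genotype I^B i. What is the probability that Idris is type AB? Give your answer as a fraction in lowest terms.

3/8

Idris's mother's ABO genotype from I^A I^B × I^A I^A: 1/2 I^A I^A, 1/2 I^A I^B.
Crossing each possibility with the father I^B i and summing P(type AB): 1/2·1/2 + 1/2·1/4 = 3/8.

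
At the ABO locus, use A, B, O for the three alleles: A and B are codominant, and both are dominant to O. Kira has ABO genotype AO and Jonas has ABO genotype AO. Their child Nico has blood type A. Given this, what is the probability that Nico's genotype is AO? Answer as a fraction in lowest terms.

2/3

Cross AO × AO → 1/4 AA, 1/2 AO, 1/4 OO.
Type-A genotypes among offspring: AA (1/4), AO (1/2); total 3/4.
P(AO | type A) = (1/2) / (3/4) = 2/3.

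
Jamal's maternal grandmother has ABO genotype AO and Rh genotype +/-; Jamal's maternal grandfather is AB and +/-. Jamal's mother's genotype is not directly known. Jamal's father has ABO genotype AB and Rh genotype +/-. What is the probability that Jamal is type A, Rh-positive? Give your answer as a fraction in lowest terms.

Jamal's mother's ABO genotype from AO × AB: 1/4 AA, 1/4 AB, 1/4 AO, 1/4 BO.
Crossing each possibility with the father AB and summing P(type A): 1/4·1/2 + 1/4·1/4 + 1/4·1/2 + 1/4·1/4 = 3/8.
Similarly for Rh via the mother's Rh distribution: P(Rh+) = 3/4.
Independent loci: 3/8 × 3/4 = 9/32.

9/32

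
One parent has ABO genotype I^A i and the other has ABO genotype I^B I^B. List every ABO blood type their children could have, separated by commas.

B, AB

Gametes from I^A i × I^B I^B give offspring ABO genotypes I^A I^B, I^B i, i.e. phenotypes B, AB.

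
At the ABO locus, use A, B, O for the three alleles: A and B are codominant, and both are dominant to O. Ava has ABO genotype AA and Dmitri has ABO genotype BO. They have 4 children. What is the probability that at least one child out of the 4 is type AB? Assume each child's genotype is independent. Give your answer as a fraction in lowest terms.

ABO cross AA × BO → 1/2 A, 1/2 AB.
So P(type AB) = 1/2 per child.
P(none) = (1/2)^4 = 1/16; P(at least one) = 1 − 1/16 = 15/16.

15/16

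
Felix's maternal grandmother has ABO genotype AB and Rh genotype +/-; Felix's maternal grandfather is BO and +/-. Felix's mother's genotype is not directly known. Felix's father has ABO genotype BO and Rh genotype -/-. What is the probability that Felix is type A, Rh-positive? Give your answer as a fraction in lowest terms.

1/16

Felix's mother's ABO genotype from AB × BO: 1/4 AB, 1/4 AO, 1/4 BB, 1/4 BO.
Crossing each possibility with the father BO and summing P(type A): 1/4·1/4 + 1/4·1/4 + 1/4·0 + 1/4·0 = 1/8.
Similarly for Rh via the mother's Rh distribution: P(Rh+) = 1/2.
Independent loci: 1/8 × 1/2 = 1/16.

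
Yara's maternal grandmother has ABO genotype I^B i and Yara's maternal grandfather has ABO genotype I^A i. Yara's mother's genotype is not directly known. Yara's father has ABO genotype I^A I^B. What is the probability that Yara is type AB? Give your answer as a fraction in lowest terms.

Yara's mother's ABO genotype from I^B i × I^A i: 1/4 I^A I^B, 1/4 I^A i, 1/4 I^B i, 1/4 i i.
Crossing each possibility with the father I^A I^B and summing P(type AB): 1/4·1/2 + 1/4·1/4 + 1/4·1/4 + 1/4·0 = 1/4.

1/4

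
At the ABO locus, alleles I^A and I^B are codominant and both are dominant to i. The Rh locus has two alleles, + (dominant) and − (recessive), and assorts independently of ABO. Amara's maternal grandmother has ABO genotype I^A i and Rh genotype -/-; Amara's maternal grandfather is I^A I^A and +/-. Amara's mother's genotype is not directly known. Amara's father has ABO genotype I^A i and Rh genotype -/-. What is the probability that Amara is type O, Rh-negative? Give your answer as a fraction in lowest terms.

3/32

Amara's mother's ABO genotype from I^A i × I^A I^A: 1/2 I^A I^A, 1/2 I^A i.
Crossing each possibility with the father I^A i and summing P(type O): 1/2·0 + 1/2·1/4 = 1/8.
Similarly for Rh via the mother's Rh distribution: P(Rh-) = 3/4.
Independent loci: 1/8 × 3/4 = 3/32.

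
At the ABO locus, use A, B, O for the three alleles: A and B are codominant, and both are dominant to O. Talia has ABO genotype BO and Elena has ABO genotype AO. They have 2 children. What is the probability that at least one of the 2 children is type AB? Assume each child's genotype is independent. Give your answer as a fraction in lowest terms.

ABO cross BO × AO → 1/4 O, 1/4 A, 1/4 B, 1/4 AB.
So P(type AB) = 1/4 per child.
P(none) = (3/4)^2 = 9/16; P(at least one) = 1 − 9/16 = 7/16.

7/16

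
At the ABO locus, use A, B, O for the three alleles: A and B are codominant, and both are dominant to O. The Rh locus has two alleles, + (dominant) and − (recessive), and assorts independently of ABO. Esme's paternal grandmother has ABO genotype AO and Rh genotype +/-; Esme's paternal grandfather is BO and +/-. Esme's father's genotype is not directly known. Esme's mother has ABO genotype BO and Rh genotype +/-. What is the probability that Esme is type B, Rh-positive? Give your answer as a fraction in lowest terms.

Esme's father's ABO genotype from AO × BO: 1/4 AB, 1/4 AO, 1/4 BO, 1/4 OO.
Crossing each possibility with the mother BO and summing P(type B): 1/4·1/2 + 1/4·1/4 + 1/4·3/4 + 1/4·1/2 = 1/2.
Similarly for Rh via the father's Rh distribution: P(Rh+) = 3/4.
Independent loci: 1/2 × 3/4 = 3/8.

3/8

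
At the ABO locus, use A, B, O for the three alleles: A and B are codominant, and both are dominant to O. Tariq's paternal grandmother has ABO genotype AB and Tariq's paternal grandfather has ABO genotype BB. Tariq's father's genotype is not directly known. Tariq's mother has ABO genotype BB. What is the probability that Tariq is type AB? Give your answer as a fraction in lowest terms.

1/4

Tariq's father's ABO genotype from AB × BB: 1/2 AB, 1/2 BB.
Crossing each possibility with the mother BB and summing P(type AB): 1/2·1/2 + 1/2·0 = 1/4.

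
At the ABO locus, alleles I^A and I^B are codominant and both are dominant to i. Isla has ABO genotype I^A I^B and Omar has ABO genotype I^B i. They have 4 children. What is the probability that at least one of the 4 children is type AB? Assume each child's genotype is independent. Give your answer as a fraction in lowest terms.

175/256

ABO cross I^A I^B × I^B i → 1/4 A, 1/2 B, 1/4 AB.
So P(type AB) = 1/4 per child.
P(none) = (3/4)^4 = 81/256; P(at least one) = 1 − 81/256 = 175/256.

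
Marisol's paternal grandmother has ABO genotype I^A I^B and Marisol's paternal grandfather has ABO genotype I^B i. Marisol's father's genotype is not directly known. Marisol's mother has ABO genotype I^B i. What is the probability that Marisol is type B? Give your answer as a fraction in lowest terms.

5/8

Marisol's father's ABO genotype from I^A I^B × I^B i: 1/4 I^A I^B, 1/4 I^A i, 1/4 I^B I^B, 1/4 I^B i.
Crossing each possibility with the mother I^B i and summing P(type B): 1/4·1/2 + 1/4·1/4 + 1/4·1 + 1/4·3/4 = 5/8.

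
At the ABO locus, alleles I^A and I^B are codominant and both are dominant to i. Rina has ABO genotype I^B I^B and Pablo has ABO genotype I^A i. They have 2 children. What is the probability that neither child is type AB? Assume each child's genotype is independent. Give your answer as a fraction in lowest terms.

1/4

ABO cross I^B I^B × I^A i → 1/2 B, 1/2 AB.
So P(type AB) = 1/2 per child.
P(not type AB) = 1/2 for one child; (1/2)^2 = 1/4.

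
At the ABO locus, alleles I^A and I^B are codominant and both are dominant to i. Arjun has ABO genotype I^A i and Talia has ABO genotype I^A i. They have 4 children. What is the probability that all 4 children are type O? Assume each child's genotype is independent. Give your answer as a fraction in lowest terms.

ABO cross I^A i × I^A i → 1/4 O, 3/4 A.
So P(type O) = 1/4 per child.
All 4 independent: (1/4)^4 = 1/256.

1/256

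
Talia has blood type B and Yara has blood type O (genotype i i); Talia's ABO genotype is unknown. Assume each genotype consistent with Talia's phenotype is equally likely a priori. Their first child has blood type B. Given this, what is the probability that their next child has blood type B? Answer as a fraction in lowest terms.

Possible genotypes: Talia ∈ {I^B I^B, I^B i}; Yara ∈ {i i}.
Weight each parental genotype pair by prior × P(type-B child):
  I^B I^B × i i: posterior weight 2/3; P(next child type B) = 1.
  I^B i × i i: posterior weight 1/3; P(next child type B) = 1/2.
Weighted sum = 5/6.

5/6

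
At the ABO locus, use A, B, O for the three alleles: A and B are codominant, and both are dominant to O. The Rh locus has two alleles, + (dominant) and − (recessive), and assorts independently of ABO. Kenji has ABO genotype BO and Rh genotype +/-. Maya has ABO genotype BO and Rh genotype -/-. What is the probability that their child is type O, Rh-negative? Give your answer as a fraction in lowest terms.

1/8

ABO cross BO × BO → offspring phenotypes: 1/4 O, 3/4 B.
Rh cross +/- × -/- → 1/2 Rh+, 1/2 Rh-.
Independent loci: P(type O, Rh-negative) = 1/4 × 1/2 = 1/8.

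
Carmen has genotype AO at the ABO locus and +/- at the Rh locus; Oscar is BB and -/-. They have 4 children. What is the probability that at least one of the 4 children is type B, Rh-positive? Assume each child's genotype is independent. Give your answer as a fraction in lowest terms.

ABO cross AO × BB → 1/2 B, 1/2 AB.
Rh cross +/- × -/- → 1/2 Rh+, 1/2 Rh-; so P(type B, Rh-positive) = 1/2 × 1/2 = 1/4 per child.
P(none) = (3/4)^4 = 81/256; P(at least one) = 1 − 81/256 = 175/256.

175/256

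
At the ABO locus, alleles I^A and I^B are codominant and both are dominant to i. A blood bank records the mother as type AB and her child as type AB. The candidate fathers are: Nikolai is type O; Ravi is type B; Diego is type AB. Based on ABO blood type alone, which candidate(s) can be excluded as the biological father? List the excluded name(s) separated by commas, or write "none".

A candidate is excluded only if no genotype consistent with his phenotype could produce a type AB child with a type AB mother.
Nikolai (type O): no genotype consistent with that phenotype can produce a type-AB child with a type-AB mother.

Nikolai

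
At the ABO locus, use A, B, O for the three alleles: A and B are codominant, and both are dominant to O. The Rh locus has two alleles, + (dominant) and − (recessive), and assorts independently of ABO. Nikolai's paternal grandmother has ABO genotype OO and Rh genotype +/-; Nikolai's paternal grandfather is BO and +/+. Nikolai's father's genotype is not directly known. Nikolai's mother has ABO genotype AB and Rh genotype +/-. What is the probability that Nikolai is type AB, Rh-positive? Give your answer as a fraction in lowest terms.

Nikolai's father's ABO genotype from OO × BO: 1/2 BO, 1/2 OO.
Crossing each possibility with the mother AB and summing P(type AB): 1/2·1/4 + 1/2·0 = 1/8.
Similarly for Rh via the father's Rh distribution: P(Rh+) = 7/8.
Independent loci: 1/8 × 7/8 = 7/64.

7/64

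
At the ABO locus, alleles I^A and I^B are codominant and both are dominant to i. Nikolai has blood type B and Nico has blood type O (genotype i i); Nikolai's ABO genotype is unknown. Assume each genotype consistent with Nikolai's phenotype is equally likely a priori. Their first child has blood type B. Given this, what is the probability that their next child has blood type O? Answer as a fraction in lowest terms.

Possible genotypes: Nikolai ∈ {I^B I^B, I^B i}; Nico ∈ {i i}.
Weight each parental genotype pair by prior × P(type-B child):
  I^B I^B × i i: posterior weight 2/3; P(next child type O) = 0.
  I^B i × i i: posterior weight 1/3; P(next child type O) = 1/2.
Weighted sum = 1/6.

1/6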